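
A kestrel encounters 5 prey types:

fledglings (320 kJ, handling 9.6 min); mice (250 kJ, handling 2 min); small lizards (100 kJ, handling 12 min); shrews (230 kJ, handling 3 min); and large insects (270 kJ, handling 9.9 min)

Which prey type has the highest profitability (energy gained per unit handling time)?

Profitability E/h (kJ/min): fledglings = 320/9.6 = 33.3, mice = 250/2 = 125, small lizards = 100/12 = 8.33, shrews = 230/3 = 76.7, large insects = 270/9.9 = 27.3.
Ranked: mice > shrews > fledglings > large insects > small lizards.

mice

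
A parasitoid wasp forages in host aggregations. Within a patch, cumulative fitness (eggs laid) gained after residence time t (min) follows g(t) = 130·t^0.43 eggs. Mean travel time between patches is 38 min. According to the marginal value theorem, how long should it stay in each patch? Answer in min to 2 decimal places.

Maximise g(t)/(T+t): set derivative to zero → g'(t)(T+t) = g(t).
g'(t) = 0.43·130·t^-0.57. Setting 0.43·130·t^-0.57 = 130·t^0.43/(38+t) gives 0.43(38+t) = t, so 0.57·t = 0.43×38.
t* = 0.43×38/0.57 = 28.67 min.

28.67 min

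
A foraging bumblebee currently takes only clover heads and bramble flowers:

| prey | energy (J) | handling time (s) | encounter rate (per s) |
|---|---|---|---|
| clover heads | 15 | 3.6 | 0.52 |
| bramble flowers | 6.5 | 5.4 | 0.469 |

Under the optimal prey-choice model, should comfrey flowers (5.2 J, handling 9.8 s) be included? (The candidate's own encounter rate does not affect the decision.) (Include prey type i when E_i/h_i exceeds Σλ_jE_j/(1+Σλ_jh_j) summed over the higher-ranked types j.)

On clover heads and bramble flowers alone, R = ΣλE/(1+Σλh) = 10.85/5.405 = 2.007 J/s.
comfrey flowers: E/h = 5.2/9.8 = 0.5306 J/s.
Since 0.5306 < R, time spent handling comfrey flowers is better spent searching.

No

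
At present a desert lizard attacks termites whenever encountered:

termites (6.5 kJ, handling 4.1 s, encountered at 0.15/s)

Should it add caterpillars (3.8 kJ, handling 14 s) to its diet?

No

Current rate: (0.15×6.5)/(1 + 0.15×4.1) = 0.6037 kJ/s.
Profitability of caterpillars: 3.8/14 = 0.2714 kJ/s.
0.2714 < 0.6037, so adding caterpillars would lower the average — exclude it.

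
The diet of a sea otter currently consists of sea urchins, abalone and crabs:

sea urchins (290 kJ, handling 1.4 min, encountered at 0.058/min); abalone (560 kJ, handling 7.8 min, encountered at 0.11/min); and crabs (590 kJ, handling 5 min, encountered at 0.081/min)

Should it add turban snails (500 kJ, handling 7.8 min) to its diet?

Yes

Current rate: (0.058×290 + 0.11×560 + 0.081×590)/(1 + 0.058×1.4 + 0.11×7.8 + 0.081×5) = 53.84 kJ/min.
turban snails: E/h = 500/7.8 = 64.1 kJ/min.
64.1 > 53.84, so adding turban snails raises the average — include it.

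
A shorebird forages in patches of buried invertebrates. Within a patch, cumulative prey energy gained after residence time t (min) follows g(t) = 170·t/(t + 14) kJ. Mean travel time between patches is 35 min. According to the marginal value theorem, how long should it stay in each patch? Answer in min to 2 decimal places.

By the marginal value theorem, leave when the instantaneous gain rate g'(t) equals the habitat-wide average g(t)/(T + t).
g'(t) = 170·14/(t + 14)². Setting 170·14/(t+14)² = 170t/[(t+14)(35+t)] gives 14(35+t) = t(t+14), so t² = 14×35 = 490.
t* = √490 = 22.14 min.

22.14 min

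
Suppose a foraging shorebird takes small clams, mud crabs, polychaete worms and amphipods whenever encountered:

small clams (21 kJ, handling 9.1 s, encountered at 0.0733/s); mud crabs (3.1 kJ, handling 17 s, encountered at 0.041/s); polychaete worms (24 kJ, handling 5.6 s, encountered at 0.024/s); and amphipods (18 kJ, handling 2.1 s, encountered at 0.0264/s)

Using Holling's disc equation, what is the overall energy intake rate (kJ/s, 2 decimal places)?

R = Σλ_iE_i / (1 + Σλ_ih_i)
Numerator: 0.0733×21 + 0.041×3.1 + 0.024×24 + 0.0264×18 = 2.718
Denominator: 1 + 0.0733×9.1 + 0.041×17 + 0.024×5.6 + 0.0264×2.1 = 2.554
R = 2.718/2.554 = 1.064 kJ/s

1.06 kJ/s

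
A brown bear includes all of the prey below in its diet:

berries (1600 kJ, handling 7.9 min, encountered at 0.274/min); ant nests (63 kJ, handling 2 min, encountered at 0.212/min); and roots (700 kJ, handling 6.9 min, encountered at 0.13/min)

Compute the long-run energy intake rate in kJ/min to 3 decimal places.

121.000 kJ/min

R = Σλ_iE_i / (1 + Σλ_ih_i)
Numerator: 0.274×1600 + 0.212×63 + 0.13×700 = 542.8
Denominator: 1 + 0.274×7.9 + 0.212×2 + 0.13×6.9 = 4.486
R = 542.8/4.486 = 121 kJ/min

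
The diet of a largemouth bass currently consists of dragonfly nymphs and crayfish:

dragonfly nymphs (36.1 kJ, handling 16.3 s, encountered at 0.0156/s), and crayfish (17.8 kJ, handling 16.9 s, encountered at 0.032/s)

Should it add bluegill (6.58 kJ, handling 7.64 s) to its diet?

Current rate: (0.0156×36.1 + 0.032×17.8)/(1 + 0.0156×16.3 + 0.032×16.9) = 0.631 kJ/s.
bluegill: E/h = 6.58/7.64 = 0.8613 kJ/s.
0.8613 > 0.631, so adding bluegill raises the average — include it.

Yes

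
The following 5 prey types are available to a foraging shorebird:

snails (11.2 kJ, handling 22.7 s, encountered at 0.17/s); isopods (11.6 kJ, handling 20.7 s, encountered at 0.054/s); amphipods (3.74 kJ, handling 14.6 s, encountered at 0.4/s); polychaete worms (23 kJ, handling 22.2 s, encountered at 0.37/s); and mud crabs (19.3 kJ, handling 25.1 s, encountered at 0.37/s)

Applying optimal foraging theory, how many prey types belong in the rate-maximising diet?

E/h in descending order: polychaete worms 1.04, mud crabs 0.769, isopods 0.56, snails 0.493, amphipods 0.256 kJ/s. The optimal diet is the largest prefix of this list for which every included type satisfies E_i/h_i > R on the types above it.
Rate on top 1: 0.9236. mud crabs: 0.769 < 0.9236 → exclude; stop.
Optimal diet: polychaete worms — 1 of 5 types.

1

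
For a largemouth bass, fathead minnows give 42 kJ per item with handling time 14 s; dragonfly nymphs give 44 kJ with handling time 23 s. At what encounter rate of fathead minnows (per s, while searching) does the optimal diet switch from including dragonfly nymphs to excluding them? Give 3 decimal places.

The zero-one rule: include dragonfly nymphs iff E₂/h₂ > λE₁/(1+λh₁). Equality gives the switch point.
λE₁h₂ = E₂ + λE₂h₁ ⇒ λ = E₂/(E₁h₂ − E₂h₁) = 44/(966 − 616) = 0.1257 per s.

0.126 per s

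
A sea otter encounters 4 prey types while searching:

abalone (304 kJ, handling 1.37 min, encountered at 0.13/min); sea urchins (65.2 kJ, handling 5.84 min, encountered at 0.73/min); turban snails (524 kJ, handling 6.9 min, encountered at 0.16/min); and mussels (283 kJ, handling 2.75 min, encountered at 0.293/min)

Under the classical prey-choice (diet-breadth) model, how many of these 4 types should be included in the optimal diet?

Profitabilities (E/h, kJ/min): abalone 222, mussels 103, turban snails 75.9, sea urchins 11.2. Add prey in this order while the next type's profitability exceeds the intake rate on those already taken.
Rate on top 1: 33.55. mussels: 103 > 33.55 → include.
Rate on top 2: 61.72. turban snails: 75.9 > 61.72 → include.
Rate on top 3: 66.8. sea urchins: 11.2 < 66.8 → exclude; stop.
Optimal diet: abalone, mussels, turban snails — 3 of 4 types.

3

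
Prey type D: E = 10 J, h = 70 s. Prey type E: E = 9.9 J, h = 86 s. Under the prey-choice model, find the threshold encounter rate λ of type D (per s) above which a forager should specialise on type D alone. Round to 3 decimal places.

At the threshold, the rate on type D alone equals the profitability of type E: λ·10/(1 + λ·70) = 9.9/86 = 0.1151.
Rearranging, λ(10 − 0.1151×70) = 0.1151, so λ = 0.1151/1.942 = 0.05928 per s.

0.059 per s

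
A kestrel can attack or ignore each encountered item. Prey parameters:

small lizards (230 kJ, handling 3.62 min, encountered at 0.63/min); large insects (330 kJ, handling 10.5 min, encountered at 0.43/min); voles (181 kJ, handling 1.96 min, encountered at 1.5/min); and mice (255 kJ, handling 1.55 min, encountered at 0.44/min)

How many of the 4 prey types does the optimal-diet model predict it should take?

2

Profitabilities (E/h, kJ/min): mice 165, voles 92.3, small lizards 63.5, large insects 31.4. Add prey in this order while the next type's profitability exceeds the intake rate on those already taken.
Rate on top 1: 66.71. voles: 92.3 > 66.71 → include.
Rate on top 2: 83.02. small lizards: 63.5 < 83.02 → exclude; stop.
Optimal diet: mice, voles — 2 of 4 types.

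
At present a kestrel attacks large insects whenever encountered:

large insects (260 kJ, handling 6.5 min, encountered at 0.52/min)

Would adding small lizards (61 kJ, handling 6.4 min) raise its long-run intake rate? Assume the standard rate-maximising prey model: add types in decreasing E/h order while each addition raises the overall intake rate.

Intake rate on the current diet: R = (0.52×260) / (1 + 0.52×6.5) = 135.2/4.38 = 30.87 kJ/min.
small lizards: E/h = 61/6.4 = 9.531 kJ/min.
9.531 < 30.87, so adding small lizards would lower the average — exclude it.

No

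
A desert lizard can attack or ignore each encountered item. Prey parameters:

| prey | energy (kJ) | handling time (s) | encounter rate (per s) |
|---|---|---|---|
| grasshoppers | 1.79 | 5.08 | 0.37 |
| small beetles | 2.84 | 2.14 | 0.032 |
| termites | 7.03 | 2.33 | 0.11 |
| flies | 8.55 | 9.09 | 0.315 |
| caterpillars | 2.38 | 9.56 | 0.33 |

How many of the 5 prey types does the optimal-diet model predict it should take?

3

E/h in descending order: termites 3.02, small beetles 1.33, flies 0.941, grasshoppers 0.352, caterpillars 0.249 kJ/s. The optimal diet is the largest prefix of this list for which every included type satisfies E_i/h_i > R on the types above it.
Rate on top 1: 0.6155. small beetles: 1.33 > 0.6155 → include.
Rate on top 2: 0.6523. flies: 0.941 > 0.6523 → include.
Rate on top 3: 0.8494. grasshoppers: 0.352 < 0.8494 → exclude; stop.
Optimal diet: termites, small beetles, flies — 3 of 5 types.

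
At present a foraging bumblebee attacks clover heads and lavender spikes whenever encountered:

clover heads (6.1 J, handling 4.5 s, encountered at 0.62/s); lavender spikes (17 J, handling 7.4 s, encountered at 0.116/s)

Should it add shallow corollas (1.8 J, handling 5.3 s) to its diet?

On clover heads and lavender spikes alone, R = ΣλE/(1+Σλh) = 5.754/4.648 = 1.238 J/s.
shallow corollas: E/h = 1.8/5.3 = 0.3396 J/s.
0.3396 < 1.238, so adding shallow corollas would lower the average — exclude it.

No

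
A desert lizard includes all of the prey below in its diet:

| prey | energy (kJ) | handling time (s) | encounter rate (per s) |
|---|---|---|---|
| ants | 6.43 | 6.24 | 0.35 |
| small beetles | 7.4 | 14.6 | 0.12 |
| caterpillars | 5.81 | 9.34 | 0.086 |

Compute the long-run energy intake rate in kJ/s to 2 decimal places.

0.63 kJ/s

Energy encountered per unit search time: 0.35×6.43 + 0.12×7.4 + 0.086×5.81 = 3.638 kJ/s.
Handling time per unit search time: 0.35×6.24 + 0.12×14.6 + 0.086×9.34 = 4.739.
Rate = 3.638/(1 + 4.739) = 0.6339 kJ/s.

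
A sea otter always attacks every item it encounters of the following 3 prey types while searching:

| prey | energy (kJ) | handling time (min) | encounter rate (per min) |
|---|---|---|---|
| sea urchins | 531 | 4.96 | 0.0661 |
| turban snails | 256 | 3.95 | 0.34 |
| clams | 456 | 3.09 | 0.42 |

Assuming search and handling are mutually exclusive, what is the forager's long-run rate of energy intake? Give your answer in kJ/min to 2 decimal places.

R = Σλ_iE_i / (1 + Σλ_ih_i)
Numerator: 0.0661×531 + 0.34×256 + 0.42×456 = 313.7
Denominator: 1 + 0.0661×4.96 + 0.34×3.95 + 0.42×3.09 = 3.969
R = 313.7/3.969 = 79.03 kJ/min

79.03 kJ/min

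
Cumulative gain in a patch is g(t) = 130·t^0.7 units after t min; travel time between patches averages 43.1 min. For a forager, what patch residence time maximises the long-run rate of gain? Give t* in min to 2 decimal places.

Optimal t* satisfies g'(t*) = g(t*)/(T + t*).
g'(t) = 0.7·130·t^-0.3. Setting 0.7·130·t^-0.3 = 130·t^0.7/(43.1+t) gives 0.7(43.1+t) = t, so 0.30·t = 0.7×43.1.
t* = 0.7×43.1/0.30 = 100.6 min.

100.57 min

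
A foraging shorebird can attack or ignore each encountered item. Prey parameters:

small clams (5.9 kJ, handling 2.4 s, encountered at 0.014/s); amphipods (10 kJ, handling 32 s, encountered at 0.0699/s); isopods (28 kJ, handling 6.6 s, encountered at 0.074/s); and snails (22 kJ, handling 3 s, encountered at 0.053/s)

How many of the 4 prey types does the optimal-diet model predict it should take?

E/h in descending order: snails 7.33, isopods 4.24, small clams 2.46, amphipods 0.312 kJ/s. The optimal diet is the largest prefix of this list for which every included type satisfies E_i/h_i > R on the types above it.
Rate on top 1: 1.006. isopods: 4.24 > 1.006 → include.
Rate on top 2: 1.966. small clams: 2.46 > 1.966 → include.
Rate on top 3: 1.975. amphipods: 0.312 < 1.975 → exclude; stop.
Optimal diet: snails, isopods, small clams — 3 of 4 types.

3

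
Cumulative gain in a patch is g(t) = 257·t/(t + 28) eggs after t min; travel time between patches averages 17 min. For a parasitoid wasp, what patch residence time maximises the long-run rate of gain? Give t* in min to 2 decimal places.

21.82 min

By the marginal value theorem, leave when the instantaneous gain rate g'(t) equals the habitat-wide average g(t)/(T + t).
g'(t) = 257·28/(t + 28)². Setting 257·28/(t+28)² = 257t/[(t+28)(17+t)] gives 28(17+t) = t(t+28), so t² = 28×17 = 476.
t* = √476 = 21.82 min.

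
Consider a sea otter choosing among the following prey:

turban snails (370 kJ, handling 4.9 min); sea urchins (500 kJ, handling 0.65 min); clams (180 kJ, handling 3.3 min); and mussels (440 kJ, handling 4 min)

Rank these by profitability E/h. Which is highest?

In descending order of E/h:
sea urchins: 500/0.65 = 769 kJ/min
mussels: 440/4 = 110 kJ/min
turban snails: 370/4.9 = 75.5 kJ/min
clams: 180/3.3 = 54.5 kJ/min

sea urchins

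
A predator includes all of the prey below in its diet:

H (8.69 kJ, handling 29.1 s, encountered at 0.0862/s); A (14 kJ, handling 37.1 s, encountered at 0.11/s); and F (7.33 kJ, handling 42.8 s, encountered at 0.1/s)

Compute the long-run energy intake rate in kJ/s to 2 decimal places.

0.25 kJ/s

Energy encountered per unit search time: 0.0862×8.69 + 0.11×14 + 0.1×7.33 = 3.022 kJ/s.
Handling time per unit search time: 0.0862×29.1 + 0.11×37.1 + 0.1×42.8 = 10.87.
Rate = 3.022/(1 + 10.87) = 0.2546 kJ/s.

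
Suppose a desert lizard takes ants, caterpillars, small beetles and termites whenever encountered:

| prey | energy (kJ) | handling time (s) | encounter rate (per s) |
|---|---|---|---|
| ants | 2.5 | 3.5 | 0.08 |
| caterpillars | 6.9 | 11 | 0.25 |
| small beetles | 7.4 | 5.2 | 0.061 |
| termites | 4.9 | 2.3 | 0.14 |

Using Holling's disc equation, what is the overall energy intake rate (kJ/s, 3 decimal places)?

0.656 kJ/s

R = (0.08×2.5 + 0.25×6.9 + 0.061×7.4 + 0.14×4.9) / (1 + 0.08×3.5 + 0.25×11 + 0.061×5.2 + 0.14×2.3) = 3.062/4.669 = 0.6559 kJ/s.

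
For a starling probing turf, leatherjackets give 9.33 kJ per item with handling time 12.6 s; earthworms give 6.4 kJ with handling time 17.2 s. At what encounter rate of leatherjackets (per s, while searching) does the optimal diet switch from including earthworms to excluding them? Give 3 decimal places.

The zero-one rule: include earthworms iff E₂/h₂ > λE₁/(1+λh₁). Equality gives the switch point.
λE₁h₂ = E₂ + λE₂h₁ ⇒ λ = E₂/(E₁h₂ − E₂h₁) = 6.4/(160.5 − 80.64) = 0.08016 per s.

0.080 per s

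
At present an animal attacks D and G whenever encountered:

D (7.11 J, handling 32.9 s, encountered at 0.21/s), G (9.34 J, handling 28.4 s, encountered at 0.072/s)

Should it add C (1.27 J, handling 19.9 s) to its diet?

Intake rate on the current diet: R = (0.21×7.11 + 0.072×9.34) / (1 + 0.21×32.9 + 0.072×28.4) = 2.166/9.954 = 0.2176 J/s.
Profitability of C: 1.27/19.9 = 0.06382 J/s.
Since 0.06382 < R, time spent handling C is better spent searching.

No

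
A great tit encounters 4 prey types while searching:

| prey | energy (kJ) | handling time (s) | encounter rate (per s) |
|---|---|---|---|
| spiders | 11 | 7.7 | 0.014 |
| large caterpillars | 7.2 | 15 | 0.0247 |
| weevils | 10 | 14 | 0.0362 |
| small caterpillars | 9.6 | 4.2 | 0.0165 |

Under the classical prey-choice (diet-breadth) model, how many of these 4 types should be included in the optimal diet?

4

Profitabilities (E/h, kJ/s): small caterpillars 2.29, spiders 1.43, weevils 0.714, large caterpillars 0.48. Add prey in this order while the next type's profitability exceeds the intake rate on those already taken.
Rate on top 1: 0.1481. spiders: 1.43 > 0.1481 → include.
Rate on top 2: 0.2654. weevils: 0.714 > 0.2654 → include.
Rate on top 3: 0.4005. large caterpillars: 0.48 > 0.4005 → include.
Optimal diet: small caterpillars, spiders, weevils, large caterpillars — 4 of 4 types.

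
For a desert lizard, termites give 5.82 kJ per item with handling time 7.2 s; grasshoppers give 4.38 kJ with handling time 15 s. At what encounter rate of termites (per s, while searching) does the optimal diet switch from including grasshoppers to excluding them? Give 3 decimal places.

0.079 per s

Drop grasshoppers once their profitability E₂/h₂ falls below the rate achievable on termites alone: E₂/h₂ = λE₁/(1 + λh₁).
Solve for λ: λE₁h₂ = E₂(1 + λh₁) → λ(E₁h₂ − E₂h₁) = E₂ → λ = E₂/(E₁h₂ − E₂h₁).
λ = 4.38/(5.82×15 − 4.38×7.2) = 4.38/55.76 = 0.07855 per s.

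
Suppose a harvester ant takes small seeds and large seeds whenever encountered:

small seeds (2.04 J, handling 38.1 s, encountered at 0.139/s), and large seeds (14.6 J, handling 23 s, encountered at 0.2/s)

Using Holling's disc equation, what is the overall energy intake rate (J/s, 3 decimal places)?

R = (0.139×2.04 + 0.2×14.6) / (1 + 0.139×38.1 + 0.2×23) = 3.204/10.9 = 0.294 J/s.

0.294 J/s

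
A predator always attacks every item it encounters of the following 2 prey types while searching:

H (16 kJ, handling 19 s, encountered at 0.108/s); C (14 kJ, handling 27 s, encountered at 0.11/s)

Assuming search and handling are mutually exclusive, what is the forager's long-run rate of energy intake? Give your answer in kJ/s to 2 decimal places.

Energy encountered per unit search time: 0.108×16 + 0.11×14 = 3.268 kJ/s.
Handling time per unit search time: 0.108×19 + 0.11×27 = 5.022.
Rate = 3.268/(1 + 5.022) = 0.5427 kJ/s.

0.54 kJ/s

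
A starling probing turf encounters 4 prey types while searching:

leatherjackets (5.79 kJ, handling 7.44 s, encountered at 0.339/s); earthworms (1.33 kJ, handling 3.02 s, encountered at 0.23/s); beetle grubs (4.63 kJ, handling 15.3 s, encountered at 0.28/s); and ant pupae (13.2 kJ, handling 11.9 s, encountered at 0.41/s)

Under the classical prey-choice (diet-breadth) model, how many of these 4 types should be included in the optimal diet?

Profitabilities (E/h, kJ/s): ant pupae 1.11, leatherjackets 0.778, earthworms 0.44, beetle grubs 0.303. Add prey in this order while the next type's profitability exceeds the intake rate on those already taken.
Rate on top 1: 0.9206. leatherjackets: 0.778 < 0.9206 → exclude; stop.
Optimal diet: ant pupae — 1 of 4 types.

1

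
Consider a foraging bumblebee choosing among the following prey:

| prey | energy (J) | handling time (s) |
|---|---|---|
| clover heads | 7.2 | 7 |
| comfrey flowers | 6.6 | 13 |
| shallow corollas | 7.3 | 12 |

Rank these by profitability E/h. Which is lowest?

Profitability E/h (J/s): clover heads = 7.2/7 = 1.03, comfrey flowers = 6.6/13 = 0.508, shallow corollas = 7.3/12 = 0.608.
Ranked: clover heads > shallow corollas > comfrey flowers.

comfrey flowers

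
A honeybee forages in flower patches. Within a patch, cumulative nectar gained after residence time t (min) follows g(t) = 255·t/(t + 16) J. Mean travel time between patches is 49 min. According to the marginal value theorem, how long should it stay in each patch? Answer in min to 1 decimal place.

Maximise g(t)/(T+t): set derivative to zero → g'(t)(T+t) = g(t).
g'(t) = 255·16/(t + 16)². Setting 255·16/(t+16)² = 255t/[(t+16)(49+t)] gives 16(49+t) = t(t+16), so t² = 16×49 = 784.
t* = √784 = 28 min.

28.0 min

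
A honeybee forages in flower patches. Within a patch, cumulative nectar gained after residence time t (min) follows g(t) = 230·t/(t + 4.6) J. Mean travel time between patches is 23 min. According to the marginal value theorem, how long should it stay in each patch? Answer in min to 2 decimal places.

By the marginal value theorem, leave when the instantaneous gain rate g'(t) equals the habitat-wide average g(t)/(T + t).
g'(t) = 230·4.6/(t + 4.6)². Setting 230·4.6/(t+4.6)² = 230t/[(t+4.6)(23+t)] gives 4.6(23+t) = t(t+4.6), so t² = 4.6×23 = 105.8.
t* = √105.8 = 10.29 min.

10.29 min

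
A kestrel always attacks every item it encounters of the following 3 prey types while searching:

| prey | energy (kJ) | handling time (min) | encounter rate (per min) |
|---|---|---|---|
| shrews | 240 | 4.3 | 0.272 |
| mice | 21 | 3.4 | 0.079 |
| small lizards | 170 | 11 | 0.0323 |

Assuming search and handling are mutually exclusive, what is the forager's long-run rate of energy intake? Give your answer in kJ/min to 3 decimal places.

25.928 kJ/min

Energy encountered per unit search time: 0.272×240 + 0.079×21 + 0.0323×170 = 72.43 kJ/min.
Handling time per unit search time: 0.272×4.3 + 0.079×3.4 + 0.0323×11 = 1.793.
Rate = 72.43/(1 + 1.793) = 25.93 kJ/min.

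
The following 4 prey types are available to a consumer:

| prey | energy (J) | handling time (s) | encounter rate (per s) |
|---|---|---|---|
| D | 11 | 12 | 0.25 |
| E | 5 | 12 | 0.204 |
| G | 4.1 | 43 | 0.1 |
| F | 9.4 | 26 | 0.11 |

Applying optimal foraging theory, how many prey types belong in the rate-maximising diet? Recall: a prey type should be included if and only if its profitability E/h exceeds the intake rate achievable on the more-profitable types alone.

E/h in descending order: D 0.917, E 0.417, F 0.362, G 0.0953 J/s. The optimal diet is the largest prefix of this list for which every included type satisfies E_i/h_i > R on the types above it.
Rate on top 1: 0.6875. E: 0.417 < 0.6875 → exclude; stop.
Optimal diet: D — 1 of 4 types.

1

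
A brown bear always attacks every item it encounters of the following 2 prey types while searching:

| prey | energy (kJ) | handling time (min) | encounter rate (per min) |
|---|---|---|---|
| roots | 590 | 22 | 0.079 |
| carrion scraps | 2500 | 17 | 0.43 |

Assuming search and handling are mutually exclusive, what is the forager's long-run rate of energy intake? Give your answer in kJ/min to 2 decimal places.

Energy encountered per unit search time: 0.079×590 + 0.43×2500 = 1122 kJ/min.
Handling time per unit search time: 0.079×22 + 0.43×17 = 9.048.
Rate = 1122/(1 + 9.048) = 111.6 kJ/min.

111.63 kJ/min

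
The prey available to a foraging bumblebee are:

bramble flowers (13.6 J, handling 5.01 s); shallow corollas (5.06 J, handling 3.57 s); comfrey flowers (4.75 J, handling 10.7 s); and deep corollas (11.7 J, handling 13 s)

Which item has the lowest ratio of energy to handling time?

comfrey flowers

In descending order of E/h:
bramble flowers: 13.6/5.01 = 2.71 J/s
shallow corollas: 5.06/3.57 = 1.42 J/s
deep corollas: 11.7/13 = 0.9 J/s
comfrey flowers: 4.75/10.7 = 0.444 J/s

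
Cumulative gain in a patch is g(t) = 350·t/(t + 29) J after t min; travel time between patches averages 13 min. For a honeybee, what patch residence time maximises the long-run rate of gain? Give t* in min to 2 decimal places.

19.42 min

By the marginal value theorem, leave when the instantaneous gain rate g'(t) equals the habitat-wide average g(t)/(T + t).
g'(t) = 350·29/(t + 29)². Setting 350·29/(t+29)² = 350t/[(t+29)(13+t)] gives 29(13+t) = t(t+29), so t² = 29×13 = 377.
t* = √377 = 19.42 min.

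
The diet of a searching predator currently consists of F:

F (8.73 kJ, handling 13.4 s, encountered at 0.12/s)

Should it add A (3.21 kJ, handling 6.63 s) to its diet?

Yes

Current rate: (0.12×8.73)/(1 + 0.12×13.4) = 0.4017 kJ/s.
Profitability of A: 3.21/6.63 = 0.4842 kJ/s.
0.4842 > 0.4017, so adding A raises the average — include it.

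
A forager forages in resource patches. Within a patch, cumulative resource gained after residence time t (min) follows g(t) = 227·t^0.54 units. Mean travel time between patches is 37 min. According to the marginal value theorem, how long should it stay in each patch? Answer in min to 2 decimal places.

43.43 min

By the marginal value theorem, leave when the instantaneous gain rate g'(t) equals the habitat-wide average g(t)/(T + t).
g'(t) = 0.54·227·t^-0.46. Setting 0.54·227·t^-0.46 = 227·t^0.54/(37+t) gives 0.54(37+t) = t, so 0.46·t = 0.54×37.
t* = 0.54×37/0.46 = 43.43 min.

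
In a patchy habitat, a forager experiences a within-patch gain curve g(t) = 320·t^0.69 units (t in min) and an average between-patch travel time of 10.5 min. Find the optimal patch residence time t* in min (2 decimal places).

23.37 min

By the marginal value theorem, leave when the instantaneous gain rate g'(t) equals the habitat-wide average g(t)/(T + t).
g'(t) = 0.69·320·t^-0.31. Setting 0.69·320·t^-0.31 = 320·t^0.69/(10.5+t) gives 0.69(10.5+t) = t, so 0.31·t = 0.69×10.5.
t* = 0.69×10.5/0.31 = 23.37 min.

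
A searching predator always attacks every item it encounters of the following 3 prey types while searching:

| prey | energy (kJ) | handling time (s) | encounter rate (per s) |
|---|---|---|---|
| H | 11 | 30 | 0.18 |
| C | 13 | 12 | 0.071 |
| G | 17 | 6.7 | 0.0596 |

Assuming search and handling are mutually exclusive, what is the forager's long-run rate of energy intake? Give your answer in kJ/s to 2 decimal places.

Energy encountered per unit search time: 0.18×11 + 0.071×13 + 0.0596×17 = 3.916 kJ/s.
Handling time per unit search time: 0.18×30 + 0.071×12 + 0.0596×6.7 = 6.651.
Rate = 3.916/(1 + 6.651) = 0.5118 kJ/s.

0.51 kJ/s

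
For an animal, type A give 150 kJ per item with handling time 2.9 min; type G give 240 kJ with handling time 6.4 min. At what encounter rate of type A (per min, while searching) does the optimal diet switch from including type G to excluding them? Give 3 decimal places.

The zero-one rule: include type G iff E₂/h₂ > λE₁/(1+λh₁). Equality gives the switch point.
λE₁h₂ = E₂ + λE₂h₁ ⇒ λ = E₂/(E₁h₂ − E₂h₁) = 240/(960 − 696) = 0.9091 per min.

0.909 per min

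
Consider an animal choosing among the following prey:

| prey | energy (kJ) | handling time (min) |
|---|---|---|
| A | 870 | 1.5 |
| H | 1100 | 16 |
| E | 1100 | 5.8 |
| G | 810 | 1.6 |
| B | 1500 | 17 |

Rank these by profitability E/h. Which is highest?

A

Profitability E/h (kJ/min): A = 870/1.5 = 580, H = 1100/16 = 68.8, E = 1100/5.8 = 190, G = 810/1.6 = 506, B = 1500/17 = 88.2.
Ranked: A > G > E > B > H.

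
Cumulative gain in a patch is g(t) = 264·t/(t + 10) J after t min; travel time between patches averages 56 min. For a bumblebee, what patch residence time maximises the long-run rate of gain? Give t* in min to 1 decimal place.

By the marginal value theorem, leave when the instantaneous gain rate g'(t) equals the habitat-wide average g(t)/(T + t).
g'(t) = 264·10/(t + 10)². Setting 264·10/(t+10)² = 264t/[(t+10)(56+t)] gives 10(56+t) = t(t+10), so t² = 10×56 = 560.
t* = √560 = 23.66 min.

23.7 min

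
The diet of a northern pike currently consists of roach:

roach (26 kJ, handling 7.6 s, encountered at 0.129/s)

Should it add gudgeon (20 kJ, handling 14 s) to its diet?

No

On roach alone, R = ΣλE/(1+Σλh) = 3.354/1.98 = 1.694 kJ/s.
Profitability of gudgeon: 20/14 = 1.429 kJ/s.
1.429 < 1.694, so adding gudgeon would lower the average — exclude it.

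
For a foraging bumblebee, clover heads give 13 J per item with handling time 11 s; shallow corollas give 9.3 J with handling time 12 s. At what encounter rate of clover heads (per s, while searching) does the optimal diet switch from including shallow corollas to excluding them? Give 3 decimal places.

0.173 per s

The zero-one rule: include shallow corollas iff E₂/h₂ > λE₁/(1+λh₁). Equality gives the switch point.
λE₁h₂ = E₂ + λE₂h₁ ⇒ λ = E₂/(E₁h₂ − E₂h₁) = 9.3/(156 − 102.3) = 0.1732 per s.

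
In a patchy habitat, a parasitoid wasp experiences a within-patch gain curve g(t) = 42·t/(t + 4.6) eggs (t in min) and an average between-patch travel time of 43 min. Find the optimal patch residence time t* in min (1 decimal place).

14.1 min

By the marginal value theorem, leave when the instantaneous gain rate g'(t) equals the habitat-wide average g(t)/(T + t).
g'(t) = 42·4.6/(t + 4.6)². Setting 42·4.6/(t+4.6)² = 42t/[(t+4.6)(43+t)] gives 4.6(43+t) = t(t+4.6), so t² = 4.6×43 = 197.8.
t* = √197.8 = 14.06 min.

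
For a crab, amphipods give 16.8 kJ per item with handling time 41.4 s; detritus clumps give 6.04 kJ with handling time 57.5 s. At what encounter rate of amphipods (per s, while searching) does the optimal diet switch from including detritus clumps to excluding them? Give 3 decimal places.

Drop detritus clumps once their profitability E₂/h₂ falls below the rate achievable on amphipods alone: E₂/h₂ = λE₁/(1 + λh₁).
Solve for λ: λE₁h₂ = E₂(1 + λh₁) → λ(E₁h₂ − E₂h₁) = E₂ → λ = E₂/(E₁h₂ − E₂h₁).
λ = 6.04/(16.8×57.5 − 6.04×41.4) = 6.04/715.9 = 0.008436 per s.

0.008 per s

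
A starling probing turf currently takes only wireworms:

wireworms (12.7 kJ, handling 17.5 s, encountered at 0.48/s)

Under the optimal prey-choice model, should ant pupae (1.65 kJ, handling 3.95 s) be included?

Intake rate on the current diet: R = (0.48×12.7) / (1 + 0.48×17.5) = 6.096/9.4 = 0.6485 kJ/s.
ant pupae: E/h = 1.65/3.95 = 0.4177 kJ/s.
0.4177 < 0.6485, so adding ant pupae would lower the average — exclude it.

No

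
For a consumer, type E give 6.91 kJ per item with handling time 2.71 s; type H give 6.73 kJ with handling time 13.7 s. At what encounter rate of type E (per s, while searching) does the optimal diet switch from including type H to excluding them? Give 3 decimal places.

Drop type H once their profitability E₂/h₂ falls below the rate achievable on type E alone: E₂/h₂ = λE₁/(1 + λh₁).
Solve for λ: λE₁h₂ = E₂(1 + λh₁) → λ(E₁h₂ − E₂h₁) = E₂ → λ = E₂/(E₁h₂ − E₂h₁).
λ = 6.73/(6.91×13.7 − 6.73×2.71) = 6.73/76.43 = 0.08806 per s.

0.088 per s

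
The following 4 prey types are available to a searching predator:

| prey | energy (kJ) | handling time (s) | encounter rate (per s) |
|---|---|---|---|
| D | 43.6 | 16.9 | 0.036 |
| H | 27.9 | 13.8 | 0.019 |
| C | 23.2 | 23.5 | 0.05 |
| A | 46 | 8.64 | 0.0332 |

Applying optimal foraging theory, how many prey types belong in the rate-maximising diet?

3

E/h in descending order: A 5.32, D 2.58, H 2.02, C 0.987 kJ/s. The optimal diet is the largest prefix of this list for which every included type satisfies E_i/h_i > R on the types above it.
Rate on top 1: 1.187. D: 2.58 > 1.187 → include.
Rate on top 2: 1.634. H: 2.02 > 1.634 → include.
Rate on top 3: 1.681. C: 0.987 < 1.681 → exclude; stop.
Optimal diet: A, D, H — 3 of 4 types.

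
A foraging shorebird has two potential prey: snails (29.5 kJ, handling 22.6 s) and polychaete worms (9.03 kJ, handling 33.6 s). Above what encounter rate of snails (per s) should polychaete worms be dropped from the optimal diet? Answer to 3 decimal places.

Drop polychaete worms once their profitability E₂/h₂ falls below the rate achievable on snails alone: E₂/h₂ = λE₁/(1 + λh₁).
Solve for λ: λE₁h₂ = E₂(1 + λh₁) → λ(E₁h₂ − E₂h₁) = E₂ → λ = E₂/(E₁h₂ − E₂h₁).
λ = 9.03/(29.5×33.6 − 9.03×22.6) = 9.03/787.1 = 0.01147 per s.

0.011 per s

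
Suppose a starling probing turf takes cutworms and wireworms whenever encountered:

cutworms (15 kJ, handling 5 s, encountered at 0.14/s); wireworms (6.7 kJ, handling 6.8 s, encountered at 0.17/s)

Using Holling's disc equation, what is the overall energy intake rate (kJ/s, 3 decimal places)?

1.134 kJ/s

Energy encountered per unit search time: 0.14×15 + 0.17×6.7 = 3.239 kJ/s.
Handling time per unit search time: 0.14×5 + 0.17×6.8 = 1.856.
Rate = 3.239/(1 + 1.856) = 1.134 kJ/s.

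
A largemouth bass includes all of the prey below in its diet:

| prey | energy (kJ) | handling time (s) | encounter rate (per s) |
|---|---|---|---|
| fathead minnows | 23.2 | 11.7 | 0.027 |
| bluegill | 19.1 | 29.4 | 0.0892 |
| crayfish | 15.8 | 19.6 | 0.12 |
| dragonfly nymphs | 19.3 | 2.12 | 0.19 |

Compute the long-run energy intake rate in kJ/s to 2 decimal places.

R = Σλ_iE_i / (1 + Σλ_ih_i)
Numerator: 0.027×23.2 + 0.0892×19.1 + 0.12×15.8 + 0.19×19.3 = 7.893
Denominator: 1 + 0.027×11.7 + 0.0892×29.4 + 0.12×19.6 + 0.19×2.12 = 6.693
R = 7.893/6.693 = 1.179 kJ/s

1.18 kJ/s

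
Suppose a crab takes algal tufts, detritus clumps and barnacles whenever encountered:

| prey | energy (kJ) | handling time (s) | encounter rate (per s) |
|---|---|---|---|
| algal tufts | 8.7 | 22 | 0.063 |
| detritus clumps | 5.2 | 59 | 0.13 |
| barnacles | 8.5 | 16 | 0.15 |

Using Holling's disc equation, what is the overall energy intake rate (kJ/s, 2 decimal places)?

Energy encountered per unit search time: 0.063×8.7 + 0.13×5.2 + 0.15×8.5 = 2.499 kJ/s.
Handling time per unit search time: 0.063×22 + 0.13×59 + 0.15×16 = 11.46.
Rate = 2.499/(1 + 11.46) = 0.2006 kJ/s.

0.20 kJ/s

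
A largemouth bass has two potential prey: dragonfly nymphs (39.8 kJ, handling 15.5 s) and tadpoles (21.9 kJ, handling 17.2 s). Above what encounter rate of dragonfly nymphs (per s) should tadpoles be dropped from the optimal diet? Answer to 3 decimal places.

0.063 per s

The zero-one rule: include tadpoles iff E₂/h₂ > λE₁/(1+λh₁). Equality gives the switch point.
λE₁h₂ = E₂ + λE₂h₁ ⇒ λ = E₂/(E₁h₂ − E₂h₁) = 21.9/(684.6 − 339.4) = 0.06346 per s.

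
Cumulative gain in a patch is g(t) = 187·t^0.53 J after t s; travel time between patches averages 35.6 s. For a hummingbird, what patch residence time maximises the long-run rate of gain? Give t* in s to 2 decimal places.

40.14 s

By the marginal value theorem, leave when the instantaneous gain rate g'(t) equals the habitat-wide average g(t)/(T + t).
g'(t) = 0.53·187·t^-0.47. Setting 0.53·187·t^-0.47 = 187·t^0.53/(35.6+t) gives 0.53(35.6+t) = t, so 0.47·t = 0.53×35.6.
t* = 0.53×35.6/0.47 = 40.14 s.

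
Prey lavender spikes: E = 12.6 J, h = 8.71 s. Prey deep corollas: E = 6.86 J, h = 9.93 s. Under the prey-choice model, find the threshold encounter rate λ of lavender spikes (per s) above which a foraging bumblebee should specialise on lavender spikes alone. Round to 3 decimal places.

0.105 per s

Drop deep corollas once their profitability E₂/h₂ falls below the rate achievable on lavender spikes alone: E₂/h₂ = λE₁/(1 + λh₁).
Solve for λ: λE₁h₂ = E₂(1 + λh₁) → λ(E₁h₂ − E₂h₁) = E₂ → λ = E₂/(E₁h₂ − E₂h₁).
λ = 6.86/(12.6×9.93 − 6.86×8.71) = 6.86/65.37 = 0.1049 per s.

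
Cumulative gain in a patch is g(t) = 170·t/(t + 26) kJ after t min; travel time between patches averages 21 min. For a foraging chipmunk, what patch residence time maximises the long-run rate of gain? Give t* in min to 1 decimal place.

23.4 min

Optimal t* satisfies g'(t*) = g(t*)/(T + t*).
g'(t) = 170·26/(t + 26)². Setting 170·26/(t+26)² = 170t/[(t+26)(21+t)] gives 26(21+t) = t(t+26), so t² = 26×21 = 546.
t* = √546 = 23.37 min.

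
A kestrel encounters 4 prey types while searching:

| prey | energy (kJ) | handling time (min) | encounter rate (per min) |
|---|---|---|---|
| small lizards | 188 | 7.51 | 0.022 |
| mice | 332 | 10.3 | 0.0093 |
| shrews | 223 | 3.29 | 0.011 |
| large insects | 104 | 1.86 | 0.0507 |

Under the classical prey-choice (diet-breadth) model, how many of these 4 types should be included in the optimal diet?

4

Rank by E/h (kJ/min): shrews 67.8, large insects 55.9, mice 32.2, small lizards 25. Include each in turn until the next type's E/h falls below the running intake rate.
Rate on top 1: 2.367. large insects: 55.9 > 2.367 → include.
Rate on top 2: 6.834. mice: 32.2 > 6.834 → include.
Rate on top 3: 8.818. small lizards: 25 > 8.818 → include.
Optimal diet: shrews, large insects, mice, small lizards — 4 of 4 types.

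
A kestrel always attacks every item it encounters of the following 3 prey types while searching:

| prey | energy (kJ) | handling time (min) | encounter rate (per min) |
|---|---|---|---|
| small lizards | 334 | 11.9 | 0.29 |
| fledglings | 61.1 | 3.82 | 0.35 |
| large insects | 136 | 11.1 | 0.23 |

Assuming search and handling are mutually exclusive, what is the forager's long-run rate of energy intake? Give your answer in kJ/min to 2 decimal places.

17.93 kJ/min

Energy encountered per unit search time: 0.29×334 + 0.35×61.1 + 0.23×136 = 149.5 kJ/min.
Handling time per unit search time: 0.29×11.9 + 0.35×3.82 + 0.23×11.1 = 7.341.
Rate = 149.5/(1 + 7.341) = 17.93 kJ/min.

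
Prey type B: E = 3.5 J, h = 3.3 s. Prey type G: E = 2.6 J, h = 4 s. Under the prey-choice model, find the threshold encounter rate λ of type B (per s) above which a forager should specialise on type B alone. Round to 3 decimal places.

Drop type G once their profitability E₂/h₂ falls below the rate achievable on type B alone: E₂/h₂ = λE₁/(1 + λh₁).
Solve for λ: λE₁h₂ = E₂(1 + λh₁) → λ(E₁h₂ − E₂h₁) = E₂ → λ = E₂/(E₁h₂ − E₂h₁).
λ = 2.6/(3.5×4 − 2.6×3.3) = 2.6/5.42 = 0.4797 per s.

0.480 per s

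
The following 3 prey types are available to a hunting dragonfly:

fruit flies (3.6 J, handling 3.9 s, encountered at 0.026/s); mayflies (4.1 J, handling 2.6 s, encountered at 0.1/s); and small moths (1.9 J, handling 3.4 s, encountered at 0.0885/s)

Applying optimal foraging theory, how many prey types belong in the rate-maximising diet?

3

E/h in descending order: mayflies 1.58, fruit flies 0.923, small moths 0.559 J/s. The optimal diet is the largest prefix of this list for which every included type satisfies E_i/h_i > R on the types above it.
Rate on top 1: 0.3254. fruit flies: 0.923 > 0.3254 → include.
Rate on top 2: 0.3699. small moths: 0.559 > 0.3699 → include.
Optimal diet: mayflies, fruit flies, small moths — 3 of 3 types.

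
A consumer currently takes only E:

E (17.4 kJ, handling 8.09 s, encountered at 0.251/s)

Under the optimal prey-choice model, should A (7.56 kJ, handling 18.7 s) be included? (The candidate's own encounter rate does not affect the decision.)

Current rate: (0.251×17.4)/(1 + 0.251×8.09) = 1.441 kJ/s.
A: E/h = 7.56/18.7 = 0.4043 kJ/s.
Since 0.4043 < R, time spent handling A is better spent searching.

No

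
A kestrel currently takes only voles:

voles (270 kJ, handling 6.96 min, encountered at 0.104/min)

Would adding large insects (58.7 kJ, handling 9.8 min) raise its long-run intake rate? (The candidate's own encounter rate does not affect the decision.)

On voles alone, R = ΣλE/(1+Σλh) = 28.08/1.724 = 16.29 kJ/min.
Profitability of large insects: 58.7/9.8 = 5.99 kJ/min.
Since 5.99 < R, time spent handling large insects is better spent searching.

No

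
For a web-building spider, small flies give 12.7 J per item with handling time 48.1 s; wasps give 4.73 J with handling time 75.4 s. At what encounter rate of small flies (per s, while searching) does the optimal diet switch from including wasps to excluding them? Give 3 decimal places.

0.006 per s

At the threshold, the rate on small flies alone equals the profitability of wasps: λ·12.7/(1 + λ·48.1) = 4.73/75.4 = 0.06273.
Rearranging, λ(12.7 − 0.06273×48.1) = 0.06273, so λ = 0.06273/9.683 = 0.006479 per s.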